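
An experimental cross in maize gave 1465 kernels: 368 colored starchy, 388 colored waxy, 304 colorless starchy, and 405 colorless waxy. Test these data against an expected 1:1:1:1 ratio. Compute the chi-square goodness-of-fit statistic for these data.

Under the 1:1:1:1 hypothesis (Σ ratio = 4, N = 1465):
  colored starchy: 1465 × 1/4 = 366.25
  colored waxy: 1465 × 1/4 = 366.25
  colorless starchy: 1465 × 1/4 = 366.25
  colorless waxy: 1465 × 1/4 = 366.25
χ² = Σ (O − E)² / E
  colored starchy: (368 − 366.25)² / 366.25 = 0.0084
  colored waxy: (388 − 366.25)² / 366.25 = 1.2916
  colorless starchy: (304 − 366.25)² / 366.25 = 10.5804
  colorless waxy: (405 − 366.25)² / 366.25 = 4.0998
χ² = 0.0084 + 1.2916 + 10.5804 + 4.0998 = 15.9802 ≈ 15.980

15.980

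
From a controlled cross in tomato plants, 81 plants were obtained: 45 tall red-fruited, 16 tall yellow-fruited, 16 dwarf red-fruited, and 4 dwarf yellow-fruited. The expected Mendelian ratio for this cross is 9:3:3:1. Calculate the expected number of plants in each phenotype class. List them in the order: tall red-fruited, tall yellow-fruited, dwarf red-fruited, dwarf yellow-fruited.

45.5625, 15.1875, 15.1875, 5.0625

Under the 9:3:3:1 hypothesis (Σ ratio = 16, N = 81):
  tall red-fruited: 81 × 9/16 = 45.5625
  tall yellow-fruited: 81 × 3/16 = 15.1875
  dwarf red-fruited: 81 × 3/16 = 15.1875
  dwarf yellow-fruited: 81 × 1/16 = 5.0625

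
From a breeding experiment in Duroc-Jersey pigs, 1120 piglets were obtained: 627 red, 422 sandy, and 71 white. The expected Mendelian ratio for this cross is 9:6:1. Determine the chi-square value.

Under the 9:6:1 hypothesis (Σ ratio = 16, N = 1120):
  red: 1120 × 9/16 = 630
  sandy: 1120 × 6/16 = 420
  white: 1120 × 1/16 = 70
χ² = Σ (O − E)² / E
  red: (627 − 630)² / 630 = 0.0143
  sandy: (422 − 420)² / 420 = 0.0095
  white: (71 − 70)² / 70 = 0.0143
χ² = 0.0143 + 0.0095 + 0.0143 = 0.0381 ≈ 0.038

0.038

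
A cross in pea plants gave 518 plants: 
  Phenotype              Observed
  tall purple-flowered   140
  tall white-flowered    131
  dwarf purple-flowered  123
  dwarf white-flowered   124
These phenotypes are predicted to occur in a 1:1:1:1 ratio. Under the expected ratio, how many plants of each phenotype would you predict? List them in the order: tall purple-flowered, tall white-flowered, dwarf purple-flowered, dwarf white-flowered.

129.5, 129.5, 129.5, 129.5

The 1:1:1:1 ratio has 4 parts, so with N = 518 the expected counts are:
  tall purple-flowered: 518 × 1/4 = 129.5
  tall white-flowered: 518 × 1/4 = 129.5
  dwarf purple-flowered: 518 × 1/4 = 129.5
  dwarf white-flowered: 518 × 1/4 = 129.5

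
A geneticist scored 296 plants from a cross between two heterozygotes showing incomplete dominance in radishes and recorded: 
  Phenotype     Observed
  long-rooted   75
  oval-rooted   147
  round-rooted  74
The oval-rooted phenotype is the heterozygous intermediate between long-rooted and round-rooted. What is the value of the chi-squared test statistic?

With incomplete dominance, a heterozygote × heterozygote cross gives a 1:2:1 phenotypic ratio.
The 1:2:1 ratio has 4 parts, so with N = 296 the expected counts are:
  long-rooted: 296 × 1/4 = 74
  oval-rooted: 296 × 2/4 = 148
  round-rooted: 296 × 1/4 = 74
χ² = Σ (O − E)² / E
  long-rooted: (75 − 74)² / 74 = 0.0135
  oval-rooted: (147 − 148)² / 148 = 0.0068
  round-rooted: (74 − 74)² / 74 = 0.0000
χ² = 0.0135 + 0.0068 + 0.0000 = 0.0203 ≈ 0.020

0.020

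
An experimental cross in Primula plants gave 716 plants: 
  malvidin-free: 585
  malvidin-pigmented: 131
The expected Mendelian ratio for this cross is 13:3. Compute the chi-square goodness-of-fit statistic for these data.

The 13:3 ratio has 16 parts, so with N = 716 the expected counts are:
  malvidin-free: 716 × 13/16 = 581.75
  malvidin-pigmented: 716 × 3/16 = 134.25
χ² = Σ (O − E)² / E
  malvidin-free: (585 − 581.75)² / 581.75 = 0.0182
  malvidin-pigmented: (131 − 134.25)² / 134.25 = 0.0787
χ² = 0.0182 + 0.0787 = 0.0969 ≈ 0.097

0.097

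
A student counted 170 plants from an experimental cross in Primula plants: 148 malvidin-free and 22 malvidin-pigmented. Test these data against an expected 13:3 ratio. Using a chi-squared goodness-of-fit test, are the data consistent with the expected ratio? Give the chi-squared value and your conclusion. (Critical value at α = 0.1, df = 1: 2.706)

3.765; not consistent

Total ratio parts = 16. Expected numbers out of 170:
  malvidin-free: 170 × 13/16 = 138.125
  malvidin-pigmented: 170 × 3/16 = 31.875
χ² = Σ (O − E)² / E
  malvidin-free: (148 − 138.125)² / 138.125 = 0.7060
  malvidin-pigmented: (22 − 31.875)² / 31.875 = 3.0593
χ² = 0.7060 + 3.0593 = 3.7653 ≈ 3.765
Degrees of freedom = 2 − 1 = 1; critical value at α = 0.1 is 2.706.
Since 3.765 > 2.706, we reject the null hypothesis — the data do not fit the 13:3 ratio.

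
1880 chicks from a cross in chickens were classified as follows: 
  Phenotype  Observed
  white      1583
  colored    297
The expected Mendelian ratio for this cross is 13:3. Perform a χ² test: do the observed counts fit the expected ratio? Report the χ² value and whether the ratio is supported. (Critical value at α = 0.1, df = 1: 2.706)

10.755; not consistent

Expected counts for N = 1880 under a 13:3 ratio (total parts = 16):
  white: 1880 × 13/16 = 1527.5
  colored: 1880 × 3/16 = 352.5
χ² = Σ (O − E)² / E
  white: (1583 − 1527.5)² / 1527.5 = 2.0165
  colored: (297 − 352.5)² / 352.5 = 8.7383
χ² = 2.0165 + 8.7383 = 10.7548 ≈ 10.755
Degrees of freedom = 2 − 1 = 1; critical value at α = 0.1 is 2.706.
Since 10.755 > 2.706, we reject the null hypothesis — the data do not fit the 13:3 ratio.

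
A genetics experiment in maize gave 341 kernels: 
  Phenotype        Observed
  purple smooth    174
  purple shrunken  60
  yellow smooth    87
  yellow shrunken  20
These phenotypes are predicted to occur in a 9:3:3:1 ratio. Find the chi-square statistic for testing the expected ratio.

10.296

Expected counts for N = 341 under a 9:3:3:1 ratio (total parts = 16):
  purple smooth: 341 × 9/16 = 191.8125
  purple shrunken: 341 × 3/16 = 63.9375
  yellow smooth: 341 × 3/16 = 63.9375
  yellow shrunken: 341 × 1/16 = 21.3125
χ² = Σ (O − E)² / E
  purple smooth: (174 − 191.8125)² / 191.8125 = 1.6541
  purple shrunken: (60 − 63.9375)² / 63.9375 = 0.2425
  yellow smooth: (87 − 63.9375)² / 63.9375 = 8.3187
  yellow shrunken: (20 − 21.3125)² / 21.3125 = 0.0808
χ² = 1.6541 + 0.2425 + 8.3187 + 0.0808 = 10.2961 ≈ 10.296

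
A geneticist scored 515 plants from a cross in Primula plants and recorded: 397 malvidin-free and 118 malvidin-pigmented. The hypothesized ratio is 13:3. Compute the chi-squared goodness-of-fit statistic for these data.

5.858

Total ratio parts = 16. Expected numbers out of 515:
  malvidin-free: 515 × 13/16 = 418.4375
  malvidin-pigmented: 515 × 3/16 = 96.5625
χ² = Σ (O − E)² / E
  malvidin-free: (397 − 418.4375)² / 418.4375 = 1.0983
  malvidin-pigmented: (118 − 96.5625)² / 96.5625 = 4.7593
χ² = 1.0983 + 4.7593 = 5.8576 ≈ 5.858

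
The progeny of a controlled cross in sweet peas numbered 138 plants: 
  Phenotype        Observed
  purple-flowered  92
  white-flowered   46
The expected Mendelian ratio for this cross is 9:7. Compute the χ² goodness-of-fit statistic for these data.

Under the 9:7 hypothesis (Σ ratio = 16, N = 138):
  purple-flowered: 138 × 9/16 = 77.625
  white-flowered: 138 × 7/16 = 60.375
χ² = Σ (O − E)² / E
  purple-flowered: (92 − 77.625)² / 77.625 = 2.6620
  white-flowered: (46 − 60.375)² / 60.375 = 3.4226
χ² = 2.6620 + 3.4226 = 6.0846 ≈ 6.085

6.085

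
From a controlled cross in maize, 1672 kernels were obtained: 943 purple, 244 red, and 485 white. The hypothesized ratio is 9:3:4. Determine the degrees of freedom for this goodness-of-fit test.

A goodness-of-fit test with 3 phenotype classes has df = 3 − 1 = 2.

2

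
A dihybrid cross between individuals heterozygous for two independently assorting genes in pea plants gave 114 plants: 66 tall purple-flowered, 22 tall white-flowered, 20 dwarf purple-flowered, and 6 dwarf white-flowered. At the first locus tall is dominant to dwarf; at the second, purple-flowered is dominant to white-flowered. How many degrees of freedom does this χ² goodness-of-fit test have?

3

A dihybrid F₂ with independent assortment and complete dominance at both loci gives a 9:3:3:1 phenotypic ratio.
A goodness-of-fit test with 4 phenotype classes has df = 4 − 1 = 3.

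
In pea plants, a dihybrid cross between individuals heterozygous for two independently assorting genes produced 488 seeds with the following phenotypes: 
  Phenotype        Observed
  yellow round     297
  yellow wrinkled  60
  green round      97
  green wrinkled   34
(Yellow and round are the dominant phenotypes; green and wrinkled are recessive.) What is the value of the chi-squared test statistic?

A dihybrid F₂ with independent assortment and complete dominance at both loci gives a 9:3:3:1 phenotypic ratio.
Expected counts for N = 488 under a 9:3:3:1 ratio (total parts = 16):
  yellow round: 488 × 9/16 = 274.5
  yellow wrinkled: 488 × 3/16 = 91.5
  green round: 488 × 3/16 = 91.5
  green wrinkled: 488 × 1/16 = 30.5
χ² = Σ (O − E)² / E
  yellow round: (297 − 274.5)² / 274.5 = 1.8443
  yellow wrinkled: (60 − 91.5)² / 91.5 = 10.8443
  green round: (97 − 91.5)² / 91.5 = 0.3306
  green wrinkled: (34 − 30.5)² / 30.5 = 0.4016
χ² = 1.8443 + 10.8443 + 0.3306 + 0.4016 = 13.4208 ≈ 13.421

13.421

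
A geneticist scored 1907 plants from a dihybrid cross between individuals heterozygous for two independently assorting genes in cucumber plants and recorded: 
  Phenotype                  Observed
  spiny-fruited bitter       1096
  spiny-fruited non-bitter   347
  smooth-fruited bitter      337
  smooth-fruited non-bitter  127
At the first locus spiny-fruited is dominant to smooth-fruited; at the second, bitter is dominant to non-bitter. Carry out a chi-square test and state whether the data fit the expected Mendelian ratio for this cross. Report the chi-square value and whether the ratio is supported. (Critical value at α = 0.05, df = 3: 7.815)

2.513; consistent

A dihybrid F₂ with independent assortment and complete dominance at both loci gives a 9:3:3:1 phenotypic ratio.
Total ratio parts = 16. Expected numbers out of 1907:
  spiny-fruited bitter: 1907 × 9/16 = 1072.6875
  spiny-fruited non-bitter: 1907 × 3/16 = 357.5625
  smooth-fruited bitter: 1907 × 3/16 = 357.5625
  smooth-fruited non-bitter: 1907 × 1/16 = 119.1875
χ² = Σ (O − E)² / E
  spiny-fruited bitter: (1096 − 1072.6875)² / 1072.6875 = 0.5066
  spiny-fruited non-bitter: (347 − 357.5625)² / 357.5625 = 0.3120
  smooth-fruited bitter: (337 − 357.5625)² / 357.5625 = 1.1825
  smooth-fruited non-bitter: (127 − 119.1875)² / 119.1875 = 0.5121
χ² = 0.5066 + 0.3120 + 1.1825 + 0.5121 = 2.5132 ≈ 2.513
Degrees of freedom = 4 − 1 = 3; critical value at α = 0.05 is 7.815.
Since 2.513 < 7.815, we fail to reject the null hypothesis — the data are consistent with the 9:3:3:1 ratio.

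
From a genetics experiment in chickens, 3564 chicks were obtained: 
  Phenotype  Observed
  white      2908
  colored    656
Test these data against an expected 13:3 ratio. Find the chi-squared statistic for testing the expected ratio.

0.276

The 13:3 ratio has 16 parts, so with N = 3564 the expected counts are:
  white: 3564 × 13/16 = 2895.75
  colored: 3564 × 3/16 = 668.25
χ² = Σ (O − E)² / E
  white: (2908 − 2895.75)² / 2895.75 = 0.0518
  colored: (656 − 668.25)² / 668.25 = 0.2246
χ² = 0.0518 + 0.2246 = 0.2764 ≈ 0.276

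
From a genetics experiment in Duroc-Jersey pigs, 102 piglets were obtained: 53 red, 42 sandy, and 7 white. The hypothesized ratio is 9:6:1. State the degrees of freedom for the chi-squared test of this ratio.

2

A goodness-of-fit test with 3 phenotype classes has df = 3 − 1 = 2.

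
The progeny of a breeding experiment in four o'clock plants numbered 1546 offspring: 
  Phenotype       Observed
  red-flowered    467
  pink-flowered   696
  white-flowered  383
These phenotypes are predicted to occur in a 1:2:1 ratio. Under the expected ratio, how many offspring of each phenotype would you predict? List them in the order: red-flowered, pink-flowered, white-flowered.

386.5, 773, 386.5

The 1:2:1 ratio has 4 parts, so with N = 1546 the expected counts are:
  red-flowered: 1546 × 1/4 = 386.5
  pink-flowered: 1546 × 2/4 = 773
  white-flowered: 1546 × 1/4 = 386.5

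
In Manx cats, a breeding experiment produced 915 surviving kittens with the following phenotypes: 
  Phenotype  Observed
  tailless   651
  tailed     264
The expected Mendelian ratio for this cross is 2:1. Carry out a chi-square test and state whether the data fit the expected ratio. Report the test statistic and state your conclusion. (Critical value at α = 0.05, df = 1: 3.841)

8.267; not consistent

The 2:1 ratio has 3 parts, so with N = 915 the expected counts are:
  tailless: 915 × 2/3 = 610
  tailed: 915 × 1/3 = 305
χ² = Σ (O − E)² / E
  tailless: (651 − 610)² / 610 = 2.7557
  tailed: (264 − 305)² / 305 = 5.5115
χ² = 2.7557 + 5.5115 = 8.2672 ≈ 8.267
Degrees of freedom = 2 − 1 = 1; critical value at α = 0.05 is 3.841.
Since 8.267 > 3.841, we reject the null hypothesis — the data do not fit the 2:1 ratio.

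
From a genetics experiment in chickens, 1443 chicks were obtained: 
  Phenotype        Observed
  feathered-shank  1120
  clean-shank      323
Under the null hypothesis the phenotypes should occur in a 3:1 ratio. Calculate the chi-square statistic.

5.267

Expected counts for N = 1443 under a 3:1 ratio (total parts = 4):
  feathered-shank: 1443 × 3/4 = 1082.25
  clean-shank: 1443 × 1/4 = 360.75
χ² = Σ (O − E)² / E
  feathered-shank: (1120 − 1082.25)² / 1082.25 = 1.3168
  clean-shank: (323 − 360.75)² / 360.75 = 3.9503
χ² = 1.3168 + 3.9503 = 5.2671 ≈ 5.267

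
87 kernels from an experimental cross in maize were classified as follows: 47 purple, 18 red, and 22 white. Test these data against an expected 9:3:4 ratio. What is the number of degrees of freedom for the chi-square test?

A goodness-of-fit test with 3 phenotype classes has df = 3 − 1 = 2.

2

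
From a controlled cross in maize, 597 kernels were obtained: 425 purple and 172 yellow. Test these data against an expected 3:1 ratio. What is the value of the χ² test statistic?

Expected counts for N = 597 under a 3:1 ratio (total parts = 4):
  purple: 597 × 3/4 = 447.75
  yellow: 597 × 1/4 = 149.25
χ² = Σ (O − E)² / E
  purple: (425 − 447.75)² / 447.75 = 1.1559
  yellow: (172 − 149.25)² / 149.25 = 3.4678
χ² = 1.1559 + 3.4678 = 4.6237 ≈ 4.624

4.624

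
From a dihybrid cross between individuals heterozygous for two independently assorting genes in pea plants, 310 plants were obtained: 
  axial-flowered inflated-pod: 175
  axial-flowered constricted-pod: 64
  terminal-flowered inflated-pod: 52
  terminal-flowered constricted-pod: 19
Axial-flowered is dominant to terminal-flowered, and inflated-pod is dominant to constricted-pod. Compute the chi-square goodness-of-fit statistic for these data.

A dihybrid F₂ with independent assortment and complete dominance at both loci gives a 9:3:3:1 phenotypic ratio.
Under the 9:3:3:1 hypothesis (Σ ratio = 16, N = 310):
  axial-flowered inflated-pod: 310 × 9/16 = 174.375
  axial-flowered constricted-pod: 310 × 3/16 = 58.125
  terminal-flowered inflated-pod: 310 × 3/16 = 58.125
  terminal-flowered constricted-pod: 310 × 1/16 = 19.375
χ² = Σ (O − E)² / E
  axial-flowered inflated-pod: (175 − 174.375)² / 174.375 = 0.0022
  axial-flowered constricted-pod: (64 − 58.125)² / 58.125 = 0.5938
  terminal-flowered inflated-pod: (52 − 58.125)² / 58.125 = 0.6454
  terminal-flowered constricted-pod: (19 − 19.375)² / 19.375 = 0.0073
χ² = 0.0022 + 0.5938 + 0.6454 + 0.0073 = 1.2487 ≈ 1.249

1.249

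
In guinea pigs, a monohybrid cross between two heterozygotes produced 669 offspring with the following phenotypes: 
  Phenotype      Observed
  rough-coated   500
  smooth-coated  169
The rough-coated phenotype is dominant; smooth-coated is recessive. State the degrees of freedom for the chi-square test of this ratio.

For a monohybrid cross between heterozygotes with complete dominance, the expected phenotypic ratio is 3:1.
A goodness-of-fit test with 2 phenotype classes has df = 2 − 1 = 1.

1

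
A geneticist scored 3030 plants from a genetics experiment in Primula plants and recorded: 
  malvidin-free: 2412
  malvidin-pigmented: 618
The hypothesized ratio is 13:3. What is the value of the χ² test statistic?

5.389

Total ratio parts = 16. Expected numbers out of 3030:
  malvidin-free: 3030 × 13/16 = 2461.875
  malvidin-pigmented: 3030 × 3/16 = 568.125
χ² = Σ (O − E)² / E
  malvidin-free: (2412 − 2461.875)² / 2461.875 = 1.0104
  malvidin-pigmented: (618 − 568.125)² / 568.125 = 4.3785
χ² = 1.0104 + 4.3785 = 5.3889 ≈ 5.389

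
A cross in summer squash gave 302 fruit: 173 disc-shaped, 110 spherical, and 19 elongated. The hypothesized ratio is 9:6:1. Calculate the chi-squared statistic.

Under the 9:6:1 hypothesis (Σ ratio = 16, N = 302):
  disc-shaped: 302 × 9/16 = 169.875
  spherical: 302 × 6/16 = 113.25
  elongated: 302 × 1/16 = 18.875
χ² = Σ (O − E)² / E
  disc-shaped: (173 − 169.875)² / 169.875 = 0.0575
  spherical: (110 − 113.25)² / 113.25 = 0.0933
  elongated: (19 − 18.875)² / 18.875 = 0.0008
χ² = 0.0575 + 0.0933 + 0.0008 = 0.1516 ≈ 0.152

0.152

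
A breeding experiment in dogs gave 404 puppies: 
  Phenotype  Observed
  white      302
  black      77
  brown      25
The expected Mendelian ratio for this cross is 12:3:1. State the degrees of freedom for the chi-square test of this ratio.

A goodness-of-fit test with 3 phenotype classes has df = 3 − 1 = 2.

2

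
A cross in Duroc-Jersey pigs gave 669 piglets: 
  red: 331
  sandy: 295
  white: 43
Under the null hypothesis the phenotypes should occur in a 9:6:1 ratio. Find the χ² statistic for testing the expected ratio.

13.251

The 9:6:1 ratio has 16 parts, so with N = 669 the expected counts are:
  red: 669 × 9/16 = 376.3125
  sandy: 669 × 6/16 = 250.875
  white: 669 × 1/16 = 41.8125
χ² = Σ (O − E)² / E
  red: (331 − 376.3125)² / 376.3125 = 5.4562
  sandy: (295 − 250.875)² / 250.875 = 7.7609
  white: (43 − 41.8125)² / 41.8125 = 0.0337
χ² = 5.4562 + 7.7609 + 0.0337 = 13.2508 ≈ 13.251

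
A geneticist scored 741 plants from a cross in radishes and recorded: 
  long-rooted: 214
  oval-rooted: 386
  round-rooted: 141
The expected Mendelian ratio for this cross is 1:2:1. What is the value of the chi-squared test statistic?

15.680

Expected counts for N = 741 under a 1:2:1 ratio (total parts = 4):
  long-rooted: 741 × 1/4 = 185.25
  oval-rooted: 741 × 2/4 = 370.5
  round-rooted: 741 × 1/4 = 185.25
χ² = Σ (O − E)² / E
  long-rooted: (214 − 185.25)² / 185.25 = 4.4619
  oval-rooted: (386 − 370.5)² / 370.5 = 0.6484
  round-rooted: (141 − 185.25)² / 185.25 = 10.5698
χ² = 4.4619 + 0.6484 + 10.5698 = 15.6801 ≈ 15.680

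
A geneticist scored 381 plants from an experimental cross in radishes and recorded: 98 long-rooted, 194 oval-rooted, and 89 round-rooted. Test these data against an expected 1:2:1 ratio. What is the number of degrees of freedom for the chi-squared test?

2

A goodness-of-fit test with 3 phenotype classes has df = 3 − 1 = 2.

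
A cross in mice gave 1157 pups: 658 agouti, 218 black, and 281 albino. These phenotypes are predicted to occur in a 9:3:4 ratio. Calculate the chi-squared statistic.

0.320

Under the 9:3:4 hypothesis (Σ ratio = 16, N = 1157):
  agouti: 1157 × 9/16 = 650.8125
  black: 1157 × 3/16 = 216.9375
  albino: 1157 × 4/16 = 289.25
χ² = Σ (O − E)² / E
  agouti: (658 − 650.8125)² / 650.8125 = 0.0794
  black: (218 − 216.9375)² / 216.9375 = 0.0052
  albino: (281 − 289.25)² / 289.25 = 0.2353
χ² = 0.0794 + 0.0052 + 0.2353 = 0.3199 ≈ 0.320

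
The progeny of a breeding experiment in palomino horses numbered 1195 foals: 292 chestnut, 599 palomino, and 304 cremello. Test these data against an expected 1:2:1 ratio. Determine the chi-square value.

0.249

Under the 1:2:1 hypothesis (Σ ratio = 4, N = 1195):
  chestnut: 1195 × 1/4 = 298.75
  palomino: 1195 × 2/4 = 597.5
  cremello: 1195 × 1/4 = 298.75
χ² = Σ (O − E)² / E
  chestnut: (292 − 298.75)² / 298.75 = 0.1525
  palomino: (599 − 597.5)² / 597.5 = 0.0038
  cremello: (304 − 298.75)² / 298.75 = 0.0923
χ² = 0.1525 + 0.0038 + 0.0923 = 0.2486 ≈ 0.249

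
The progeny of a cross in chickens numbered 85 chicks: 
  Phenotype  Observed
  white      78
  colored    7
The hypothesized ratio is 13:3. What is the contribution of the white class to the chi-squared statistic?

1.157

Under the 13:3 hypothesis (Σ ratio = 16, N = 85):
  white: 85 × 13/16 = 69.0625
  colored: 85 × 3/16 = 15.9375
Contribution of white: (78 − 69.0625)² / 69.0625 = 1.1566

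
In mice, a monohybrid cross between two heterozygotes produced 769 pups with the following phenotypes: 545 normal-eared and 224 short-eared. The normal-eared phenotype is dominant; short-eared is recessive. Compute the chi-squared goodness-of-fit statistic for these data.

For a monohybrid cross between heterozygotes with complete dominance, the expected phenotypic ratio is 3:1.
Under the 3:1 hypothesis (Σ ratio = 4, N = 769):
  normal-eared: 769 × 3/4 = 576.75
  short-eared: 769 × 1/4 = 192.25
χ² = Σ (O − E)² / E
  normal-eared: (545 − 576.75)² / 576.75 = 1.7478
  short-eared: (224 − 192.25)² / 192.25 = 5.2435
χ² = 1.7478 + 5.2435 = 6.9913 ≈ 6.991

6.991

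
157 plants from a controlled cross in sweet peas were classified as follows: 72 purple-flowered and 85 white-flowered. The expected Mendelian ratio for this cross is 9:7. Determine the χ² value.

6.887

Under the 9:7 hypothesis (Σ ratio = 16, N = 157):
  purple-flowered: 157 × 9/16 = 88.3125
  white-flowered: 157 × 7/16 = 68.6875
χ² = Σ (O − E)² / E
  purple-flowered: (72 − 88.3125)² / 88.3125 = 3.0131
  white-flowered: (85 − 68.6875)² / 68.6875 = 3.8740
χ² = 3.0131 + 3.8740 = 6.8871 ≈ 6.887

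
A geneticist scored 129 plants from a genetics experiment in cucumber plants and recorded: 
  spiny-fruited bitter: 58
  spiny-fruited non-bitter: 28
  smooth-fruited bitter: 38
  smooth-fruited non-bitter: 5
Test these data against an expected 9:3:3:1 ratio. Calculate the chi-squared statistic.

12.575

Total ratio parts = 16. Expected numbers out of 129:
  spiny-fruited bitter: 129 × 9/16 = 72.5625
  spiny-fruited non-bitter: 129 × 3/16 = 24.1875
  smooth-fruited bitter: 129 × 3/16 = 24.1875
  smooth-fruited non-bitter: 129 × 1/16 = 8.0625
χ² = Σ (O − E)² / E
  spiny-fruited bitter: (58 − 72.5625)² / 72.5625 = 2.9225
  spiny-fruited non-bitter: (28 − 24.1875)² / 24.1875 = 0.6009
  smooth-fruited bitter: (38 − 24.1875)² / 24.1875 = 7.8878
  smooth-fruited non-bitter: (5 − 8.0625)² / 8.0625 = 1.1633
χ² = 2.9225 + 0.6009 + 7.8878 + 1.1633 = 12.5745 ≈ 12.575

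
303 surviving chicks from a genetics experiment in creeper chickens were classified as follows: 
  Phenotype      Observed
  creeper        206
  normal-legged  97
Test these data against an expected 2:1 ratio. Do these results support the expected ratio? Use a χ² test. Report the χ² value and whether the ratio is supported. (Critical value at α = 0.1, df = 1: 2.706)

Total ratio parts = 3. Expected numbers out of 303:
  creeper: 303 × 2/3 = 202
  normal-legged: 303 × 1/3 = 101
χ² = Σ (O − E)² / E
  creeper: (206 − 202)² / 202 = 0.0792
  normal-legged: (97 − 101)² / 101 = 0.1584
χ² = 0.0792 + 0.1584 = 0.2376 ≈ 0.238
Degrees of freedom = 2 − 1 = 1; critical value at α = 0.1 is 2.706.
Since 0.238 < 2.706, we fail to reject the null hypothesis — the data are consistent with the 2:1 ratio.

0.238; consistent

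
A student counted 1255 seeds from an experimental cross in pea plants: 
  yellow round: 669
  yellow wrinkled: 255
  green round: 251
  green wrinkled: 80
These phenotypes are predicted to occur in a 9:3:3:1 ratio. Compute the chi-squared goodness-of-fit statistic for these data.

4.657

Under the 9:3:3:1 hypothesis (Σ ratio = 16, N = 1255):
  yellow round: 1255 × 9/16 = 705.9375
  yellow wrinkled: 1255 × 3/16 = 235.3125
  green round: 1255 × 3/16 = 235.3125
  green wrinkled: 1255 × 1/16 = 78.4375
χ² = Σ (O − E)² / E
  yellow round: (669 − 705.9375)² / 705.9375 = 1.9327
  yellow wrinkled: (255 − 235.3125)² / 235.3125 = 1.6472
  green round: (251 − 235.3125)² / 235.3125 = 1.0458
  green wrinkled: (80 − 78.4375)² / 78.4375 = 0.0311
χ² = 1.9327 + 1.6472 + 1.0458 + 0.0311 = 4.6568 ≈ 4.657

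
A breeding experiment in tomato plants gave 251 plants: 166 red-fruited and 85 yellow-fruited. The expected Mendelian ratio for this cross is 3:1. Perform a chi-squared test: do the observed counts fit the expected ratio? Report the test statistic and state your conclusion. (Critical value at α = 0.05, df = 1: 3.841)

10.519; not consistent

Expected counts for N = 251 under a 3:1 ratio (total parts = 4):
  red-fruited: 251 × 3/4 = 188.25
  yellow-fruited: 251 × 1/4 = 62.75
χ² = Σ (O − E)² / E
  red-fruited: (166 − 188.25)² / 188.25 = 2.6298
  yellow-fruited: (85 − 62.75)² / 62.75 = 7.8894
χ² = 2.6298 + 7.8894 = 10.5192 ≈ 10.519
Degrees of freedom = 2 − 1 = 1; critical value at α = 0.05 is 3.841.
Since 10.519 > 3.841, we reject the null hypothesis — the data do not fit the 3:1 ratio.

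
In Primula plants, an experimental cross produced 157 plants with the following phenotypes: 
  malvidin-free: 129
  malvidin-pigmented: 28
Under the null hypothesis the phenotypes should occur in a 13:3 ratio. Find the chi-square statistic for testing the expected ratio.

The 13:3 ratio has 16 parts, so with N = 157 the expected counts are:
  malvidin-free: 157 × 13/16 = 127.5625
  malvidin-pigmented: 157 × 3/16 = 29.4375
χ² = Σ (O − E)² / E
  malvidin-free: (129 − 127.5625)² / 127.5625 = 0.0162
  malvidin-pigmented: (28 − 29.4375)² / 29.4375 = 0.0702
χ² = 0.0162 + 0.0702 = 0.0864 ≈ 0.086

0.086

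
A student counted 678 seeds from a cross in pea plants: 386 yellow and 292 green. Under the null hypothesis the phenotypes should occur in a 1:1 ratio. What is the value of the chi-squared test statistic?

13.032

Expected counts for N = 678 under a 1:1 ratio (total parts = 2):
  yellow: 678 × 1/2 = 339
  green: 678 × 1/2 = 339
χ² = Σ (O − E)² / E
  yellow: (386 − 339)² / 339 = 6.5162
  green: (292 − 339)² / 339 = 6.5162
χ² = 6.5162 + 6.5162 = 13.0324 ≈ 13.032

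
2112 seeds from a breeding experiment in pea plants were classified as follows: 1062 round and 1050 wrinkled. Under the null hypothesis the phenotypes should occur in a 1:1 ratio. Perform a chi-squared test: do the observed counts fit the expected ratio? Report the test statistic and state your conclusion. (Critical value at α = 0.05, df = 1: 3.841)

Total ratio parts = 2. Expected numbers out of 2112:
  round: 2112 × 1/2 = 1056
  wrinkled: 2112 × 1/2 = 1056
χ² = Σ (O − E)² / E
  round: (1062 − 1056)² / 1056 = 0.0341
  wrinkled: (1050 − 1056)² / 1056 = 0.0341
χ² = 0.0341 + 0.0341 = 0.0682 ≈ 0.068
Degrees of freedom = 2 − 1 = 1; critical value at α = 0.05 is 3.841.
Since 0.068 < 3.841, we fail to reject the null hypothesis — the data are consistent with the 1:1 ratio.

0.068; consistent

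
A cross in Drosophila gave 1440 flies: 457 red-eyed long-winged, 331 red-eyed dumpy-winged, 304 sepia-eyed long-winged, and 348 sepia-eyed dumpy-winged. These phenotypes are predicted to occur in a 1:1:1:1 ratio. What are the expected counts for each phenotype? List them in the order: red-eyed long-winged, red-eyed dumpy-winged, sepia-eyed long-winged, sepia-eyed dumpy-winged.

360, 360, 360, 360

Under the 1:1:1:1 hypothesis (Σ ratio = 4, N = 1440):
  red-eyed long-winged: 1440 × 1/4 = 360
  red-eyed dumpy-winged: 1440 × 1/4 = 360
  sepia-eyed long-winged: 1440 × 1/4 = 360
  sepia-eyed dumpy-winged: 1440 × 1/4 = 360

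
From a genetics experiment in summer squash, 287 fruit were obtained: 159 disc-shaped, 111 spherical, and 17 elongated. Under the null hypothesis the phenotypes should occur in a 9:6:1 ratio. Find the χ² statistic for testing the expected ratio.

0.192

Total ratio parts = 16. Expected numbers out of 287:
  disc-shaped: 287 × 9/16 = 161.4375
  spherical: 287 × 6/16 = 107.625
  elongated: 287 × 1/16 = 17.9375
χ² = Σ (O − E)² / E
  disc-shaped: (159 − 161.4375)² / 161.4375 = 0.0368
  spherical: (111 − 107.625)² / 107.625 = 0.1058
  elongated: (17 − 17.9375)² / 17.9375 = 0.0490
χ² = 0.0368 + 0.1058 + 0.0490 = 0.1916 ≈ 0.192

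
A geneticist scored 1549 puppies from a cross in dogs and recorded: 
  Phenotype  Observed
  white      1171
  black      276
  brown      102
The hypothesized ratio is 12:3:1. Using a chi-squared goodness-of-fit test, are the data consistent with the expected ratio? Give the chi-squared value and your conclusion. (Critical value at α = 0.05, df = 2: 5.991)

Under the 12:3:1 hypothesis (Σ ratio = 16, N = 1549):
  white: 1549 × 12/16 = 1161.75
  black: 1549 × 3/16 = 290.4375
  brown: 1549 × 1/16 = 96.8125
χ² = Σ (O − E)² / E
  white: (1171 − 1161.75)² / 1161.75 = 0.0736
  black: (276 − 290.4375)² / 290.4375 = 0.7177
  brown: (102 − 96.8125)² / 96.8125 = 0.2780
χ² = 0.0736 + 0.7177 + 0.2780 = 1.0693 ≈ 1.069
Degrees of freedom = 3 − 1 = 2; critical value at α = 0.05 is 5.991.
Since 1.069 < 5.991, we fail to reject the null hypothesis — the data are consistent with the 12:3:1 ratio.

1.069; consistent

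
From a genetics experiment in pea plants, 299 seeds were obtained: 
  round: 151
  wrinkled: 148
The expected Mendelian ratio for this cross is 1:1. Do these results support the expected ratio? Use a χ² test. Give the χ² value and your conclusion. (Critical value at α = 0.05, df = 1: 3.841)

Total ratio parts = 2. Expected numbers out of 299:
  round: 299 × 1/2 = 149.5
  wrinkled: 299 × 1/2 = 149.5
χ² = Σ (O − E)² / E
  round: (151 − 149.5)² / 149.5 = 0.0151
  wrinkled: (148 − 149.5)² / 149.5 = 0.0151
χ² = 0.0151 + 0.0151 = 0.0302 ≈ 0.030
Degrees of freedom = 2 − 1 = 1; critical value at α = 0.05 is 3.841.
Since 0.030 < 3.841, we fail to reject the null hypothesis — the data are consistent with the 1:1 ratio.

0.030; consistent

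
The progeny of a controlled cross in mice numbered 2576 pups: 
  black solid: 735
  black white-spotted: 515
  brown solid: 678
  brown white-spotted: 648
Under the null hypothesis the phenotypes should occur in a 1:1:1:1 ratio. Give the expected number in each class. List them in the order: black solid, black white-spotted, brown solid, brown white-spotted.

644, 644, 644, 644

Under the 1:1:1:1 hypothesis (Σ ratio = 4, N = 2576):
  black solid: 2576 × 1/4 = 644
  black white-spotted: 2576 × 1/4 = 644
  brown solid: 2576 × 1/4 = 644
  brown white-spotted: 2576 × 1/4 = 644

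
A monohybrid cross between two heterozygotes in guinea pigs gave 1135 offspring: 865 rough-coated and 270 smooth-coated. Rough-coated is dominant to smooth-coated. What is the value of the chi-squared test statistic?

For a monohybrid cross between heterozygotes with complete dominance, the expected phenotypic ratio is 3:1.
Under the 3:1 hypothesis (Σ ratio = 4, N = 1135):
  rough-coated: 1135 × 3/4 = 851.25
  smooth-coated: 1135 × 1/4 = 283.75
χ² = Σ (O − E)² / E
  rough-coated: (865 − 851.25)² / 851.25 = 0.2221
  smooth-coated: (270 − 283.75)² / 283.75 = 0.6663
χ² = 0.2221 + 0.6663 = 0.8884 ≈ 0.888

0.888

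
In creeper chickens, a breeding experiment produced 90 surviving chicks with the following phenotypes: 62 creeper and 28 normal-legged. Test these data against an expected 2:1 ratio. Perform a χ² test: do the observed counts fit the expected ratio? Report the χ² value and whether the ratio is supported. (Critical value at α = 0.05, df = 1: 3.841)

Under the 2:1 hypothesis (Σ ratio = 3, N = 90):
  creeper: 90 × 2/3 = 60
  normal-legged: 90 × 1/3 = 30
χ² = Σ (O − E)² / E
  creeper: (62 − 60)² / 60 = 0.0667
  normal-legged: (28 − 30)² / 30 = 0.1333
χ² = 0.0667 + 0.1333 = 0.200
Degrees of freedom = 2 − 1 = 1; critical value at α = 0.05 is 3.841.
Since 0.200 < 3.841, we fail to reject the null hypothesis — the data are consistent with the 2:1 ratio.

0.200; consistent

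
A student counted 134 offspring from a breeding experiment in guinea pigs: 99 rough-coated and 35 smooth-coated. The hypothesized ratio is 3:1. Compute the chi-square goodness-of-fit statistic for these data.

Expected counts for N = 134 under a 3:1 ratio (total parts = 4):
  rough-coated: 134 × 3/4 = 100.5
  smooth-coated: 134 × 1/4 = 33.5
χ² = Σ (O − E)² / E
  rough-coated: (99 − 100.5)² / 100.5 = 0.0224
  smooth-coated: (35 − 33.5)² / 33.5 = 0.0672
χ² = 0.0224 + 0.0672 = 0.0896 ≈ 0.090

0.090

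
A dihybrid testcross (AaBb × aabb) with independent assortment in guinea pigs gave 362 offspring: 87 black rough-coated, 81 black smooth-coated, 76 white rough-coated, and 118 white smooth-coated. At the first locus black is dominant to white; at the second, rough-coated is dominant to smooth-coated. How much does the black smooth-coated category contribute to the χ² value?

A dihybrid testcross with independent assortment gives a 1:1:1:1 ratio.
Under the 1:1:1:1 hypothesis (Σ ratio = 4, N = 362):
  black rough-coated: 362 × 1/4 = 90.5
  black smooth-coated: 362 × 1/4 = 90.5
  white rough-coated: 362 × 1/4 = 90.5
  white smooth-coated: 362 × 1/4 = 90.5
Contribution of black smooth-coated: (81 − 90.5)² / 90.5 = 0.9972

0.997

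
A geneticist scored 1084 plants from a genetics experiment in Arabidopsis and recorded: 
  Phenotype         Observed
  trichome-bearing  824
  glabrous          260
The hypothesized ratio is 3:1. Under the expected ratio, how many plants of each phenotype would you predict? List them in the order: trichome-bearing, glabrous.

The 3:1 ratio has 4 parts, so with N = 1084 the expected counts are:
  trichome-bearing: 1084 × 3/4 = 813
  glabrous: 1084 × 1/4 = 271

813, 271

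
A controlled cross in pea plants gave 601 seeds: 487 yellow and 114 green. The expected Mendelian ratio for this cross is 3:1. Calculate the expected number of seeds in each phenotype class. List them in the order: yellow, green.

450.75, 150.25

Expected counts for N = 601 under a 3:1 ratio (total parts = 4):
  yellow: 601 × 3/4 = 450.75
  green: 601 × 1/4 = 150.25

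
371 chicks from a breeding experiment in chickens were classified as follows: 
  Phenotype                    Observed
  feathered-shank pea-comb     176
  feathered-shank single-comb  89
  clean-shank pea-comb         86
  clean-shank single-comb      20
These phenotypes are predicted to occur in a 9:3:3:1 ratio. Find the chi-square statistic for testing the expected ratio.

14.874

Total ratio parts = 16. Expected numbers out of 371:
  feathered-shank pea-comb: 371 × 9/16 = 208.6875
  feathered-shank single-comb: 371 × 3/16 = 69.5625
  clean-shank pea-comb: 371 × 3/16 = 69.5625
  clean-shank single-comb: 371 × 1/16 = 23.1875
χ² = Σ (O − E)² / E
  feathered-shank pea-comb: (176 − 208.6875)² / 208.6875 = 5.1200
  feathered-shank single-comb: (89 − 69.5625)² / 69.5625 = 5.4313
  clean-shank pea-comb: (86 − 69.5625)² / 69.5625 = 3.8842
  clean-shank single-comb: (20 − 23.1875)² / 23.1875 = 0.4382
χ² = 5.1200 + 5.4313 + 3.8842 + 0.4382 = 14.8737 ≈ 14.874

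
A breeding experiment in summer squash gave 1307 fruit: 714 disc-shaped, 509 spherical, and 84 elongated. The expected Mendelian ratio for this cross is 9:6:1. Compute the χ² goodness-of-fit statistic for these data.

1.403

Total ratio parts = 16. Expected numbers out of 1307:
  disc-shaped: 1307 × 9/16 = 735.1875
  spherical: 1307 × 6/16 = 490.125
  elongated: 1307 × 1/16 = 81.6875
χ² = Σ (O − E)² / E
  disc-shaped: (714 − 735.1875)² / 735.1875 = 0.6106
  spherical: (509 − 490.125)² / 490.125 = 0.7269
  elongated: (84 − 81.6875)² / 81.6875 = 0.0655
χ² = 0.6106 + 0.7269 + 0.0655 = 1.403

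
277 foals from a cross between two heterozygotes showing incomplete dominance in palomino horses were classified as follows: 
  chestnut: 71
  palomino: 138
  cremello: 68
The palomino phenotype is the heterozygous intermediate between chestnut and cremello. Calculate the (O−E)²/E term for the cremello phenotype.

With incomplete dominance, a heterozygote × heterozygote cross gives a 1:2:1 phenotypic ratio.
The 1:2:1 ratio has 4 parts, so with N = 277 the expected counts are:
  chestnut: 277 × 1/4 = 69.25
  palomino: 277 × 2/4 = 138.5
  cremello: 277 × 1/4 = 69.25
Contribution of cremello: (68 − 69.25)² / 69.25 = 0.0226

0.023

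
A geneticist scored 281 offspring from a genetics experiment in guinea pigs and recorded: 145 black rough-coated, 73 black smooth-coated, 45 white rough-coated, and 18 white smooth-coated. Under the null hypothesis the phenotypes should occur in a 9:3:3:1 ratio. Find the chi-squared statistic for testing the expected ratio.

10.043

Under the 9:3:3:1 hypothesis (Σ ratio = 16, N = 281):
  black rough-coated: 281 × 9/16 = 158.0625
  black smooth-coated: 281 × 3/16 = 52.6875
  white rough-coated: 281 × 3/16 = 52.6875
  white smooth-coated: 281 × 1/16 = 17.5625
χ² = Σ (O − E)² / E
  black rough-coated: (145 − 158.0625)² / 158.0625 = 1.0795
  black smooth-coated: (73 − 52.6875)² / 52.6875 = 7.8310
  white rough-coated: (45 − 52.6875)² / 52.6875 = 1.1217
  white smooth-coated: (18 − 17.5625)² / 17.5625 = 0.0109
χ² = 1.0795 + 7.8310 + 1.1217 + 0.0109 = 10.0431 ≈ 10.043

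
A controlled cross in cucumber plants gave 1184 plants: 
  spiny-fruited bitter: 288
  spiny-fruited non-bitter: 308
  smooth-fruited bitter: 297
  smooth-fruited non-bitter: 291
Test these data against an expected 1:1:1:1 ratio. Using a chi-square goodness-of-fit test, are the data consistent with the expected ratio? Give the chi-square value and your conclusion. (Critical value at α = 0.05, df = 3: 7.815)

Under the 1:1:1:1 hypothesis (Σ ratio = 4, N = 1184):
  spiny-fruited bitter: 1184 × 1/4 = 296
  spiny-fruited non-bitter: 1184 × 1/4 = 296
  smooth-fruited bitter: 1184 × 1/4 = 296
  smooth-fruited non-bitter: 1184 × 1/4 = 296
χ² = Σ (O − E)² / E
  spiny-fruited bitter: (288 − 296)² / 296 = 0.2162
  spiny-fruited non-bitter: (308 − 296)² / 296 = 0.4865
  smooth-fruited bitter: (297 − 296)² / 296 = 0.0034
  smooth-fruited non-bitter: (291 − 296)² / 296 = 0.0845
χ² = 0.2162 + 0.4865 + 0.0034 + 0.0845 = 0.7906 ≈ 0.791
Degrees of freedom = 4 − 1 = 3; critical value at α = 0.05 is 7.815.
Since 0.791 < 7.815, we fail to reject the null hypothesis — the data are consistent with the 1:1:1:1 ratio.

0.791; consistent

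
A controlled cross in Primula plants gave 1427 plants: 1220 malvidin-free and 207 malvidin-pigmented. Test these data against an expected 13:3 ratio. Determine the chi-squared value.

Expected counts for N = 1427 under a 13:3 ratio (total parts = 16):
  malvidin-free: 1427 × 13/16 = 1159.4375
  malvidin-pigmented: 1427 × 3/16 = 267.5625
χ² = Σ (O − E)² / E
  malvidin-free: (1220 − 1159.4375)² / 1159.4375 = 3.1634
  malvidin-pigmented: (207 − 267.5625)² / 267.5625 = 13.7083
χ² = 3.1634 + 13.7083 = 16.8717 ≈ 16.872

16.872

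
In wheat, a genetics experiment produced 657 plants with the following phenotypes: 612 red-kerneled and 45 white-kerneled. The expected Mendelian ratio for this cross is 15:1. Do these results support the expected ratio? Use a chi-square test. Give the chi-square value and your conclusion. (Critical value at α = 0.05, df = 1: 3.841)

Under the 15:1 hypothesis (Σ ratio = 16, N = 657):
  red-kerneled: 657 × 15/16 = 615.9375
  white-kerneled: 657 × 1/16 = 41.0625
χ² = Σ (O − E)² / E
  red-kerneled: (612 − 615.9375)² / 615.9375 = 0.0252
  white-kerneled: (45 − 41.0625)² / 41.0625 = 0.3776
χ² = 0.0252 + 0.3776 = 0.4028 ≈ 0.403
Degrees of freedom = 2 − 1 = 1; critical value at α = 0.05 is 3.841.
Since 0.403 < 3.841, we fail to reject the null hypothesis — the data are consistent with the 15:1 ratio.

0.403; consistent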